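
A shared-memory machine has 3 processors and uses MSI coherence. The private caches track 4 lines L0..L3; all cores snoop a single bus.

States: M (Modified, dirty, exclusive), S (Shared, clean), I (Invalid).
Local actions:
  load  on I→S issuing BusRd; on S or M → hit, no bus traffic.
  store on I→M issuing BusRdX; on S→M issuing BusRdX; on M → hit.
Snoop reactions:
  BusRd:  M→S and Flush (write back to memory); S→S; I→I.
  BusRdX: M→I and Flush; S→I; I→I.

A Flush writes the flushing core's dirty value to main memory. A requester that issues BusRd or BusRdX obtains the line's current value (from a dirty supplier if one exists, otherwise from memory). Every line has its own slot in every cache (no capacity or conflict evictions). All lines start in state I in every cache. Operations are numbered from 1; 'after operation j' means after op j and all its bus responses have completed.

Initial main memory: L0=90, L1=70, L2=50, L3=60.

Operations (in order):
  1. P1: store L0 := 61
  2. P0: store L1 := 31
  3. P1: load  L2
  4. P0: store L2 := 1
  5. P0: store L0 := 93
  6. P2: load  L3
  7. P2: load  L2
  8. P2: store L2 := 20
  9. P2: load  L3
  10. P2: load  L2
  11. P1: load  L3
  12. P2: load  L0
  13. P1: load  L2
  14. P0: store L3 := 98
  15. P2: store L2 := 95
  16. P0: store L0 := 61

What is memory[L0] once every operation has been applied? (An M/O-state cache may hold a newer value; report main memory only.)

[1] P1: store L0 := 61 | P0:I, P1:M(61), P2:I | bus: BusRdX
[2] P0: store L1 := 31 | P0:M(31), P1:I, P2:I | bus: BusRdX
[3] P1: load  L2 | P0:I, P1:S(50), P2:I | bus: BusRd
[4] P0: store L2 := 1 | P0:M(1), P1:I, P2:I | bus: BusRdX
[5] P0: store L0 := 93 | P0:M(93), P1:I, P2:I | bus: BusRdX,Flush
[6] P2: load  L3 | P0:I, P1:I, P2:S(60) | bus: BusRd
[7] P2: load  L2 | P0:S(1), P1:I, P2:S(1) | bus: BusRd,Flush
[8] P2: store L2 := 20 | P0:I, P1:I, P2:M(20) | bus: BusRdX
[9] P2: load  L3 | P0:I, P1:I, P2:S(60) | bus: none
[10] P2: load  L2 | P0:I, P1:I, P2:M(20) | bus: none
[11] P1: load  L3 | P0:I, P1:S(60), P2:S(60) | bus: BusRd
[12] P2: load  L0 | P0:S(93), P1:I, P2:S(93) | bus: BusRd,Flush
[13] P1: load  L2 | P0:I, P1:S(20), P2:S(20) | bus: BusRd,Flush
[14] P0: store L3 := 98 | P0:M(98), P1:I, P2:I | bus: BusRdX
[15] P2: store L2 := 95 | P0:I, P1:I, P2:M(95) | bus: BusRdX
[16] P0: store L0 := 61 | P0:M(61), P1:I, P2:I | bus: BusRdX

memory[L0] = 93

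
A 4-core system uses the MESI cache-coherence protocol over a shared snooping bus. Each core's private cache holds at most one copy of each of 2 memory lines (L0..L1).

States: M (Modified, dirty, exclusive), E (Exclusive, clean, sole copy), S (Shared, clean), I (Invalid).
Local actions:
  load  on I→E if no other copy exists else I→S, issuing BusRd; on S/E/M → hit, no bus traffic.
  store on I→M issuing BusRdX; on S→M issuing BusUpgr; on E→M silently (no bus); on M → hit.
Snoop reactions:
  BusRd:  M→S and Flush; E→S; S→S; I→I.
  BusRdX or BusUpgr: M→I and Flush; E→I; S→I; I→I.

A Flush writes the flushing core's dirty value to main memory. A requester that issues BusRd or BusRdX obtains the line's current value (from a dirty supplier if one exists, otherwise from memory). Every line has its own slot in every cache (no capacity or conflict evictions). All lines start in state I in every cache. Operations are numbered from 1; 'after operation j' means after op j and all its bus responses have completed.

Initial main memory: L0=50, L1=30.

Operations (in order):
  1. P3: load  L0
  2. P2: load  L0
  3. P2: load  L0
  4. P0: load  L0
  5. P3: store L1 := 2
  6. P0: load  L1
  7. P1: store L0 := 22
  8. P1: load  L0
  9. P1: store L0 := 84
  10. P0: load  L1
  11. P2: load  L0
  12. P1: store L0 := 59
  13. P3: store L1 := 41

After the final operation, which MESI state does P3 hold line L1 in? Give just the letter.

state = M

1. P3: load  L0  bus=[BusRd]  L0: P0=I P1=I P2=I P3=E  mem[L0]=50
2. P2: load  L0  bus=[BusRd]  L0: P0=I P1=I P2=S P3=S  mem[L0]=50
3. P2: load  L0  bus=[-]  L0: P0=I P1=I P2=S P3=S  mem[L0]=50
4. P0: load  L0  bus=[BusRd]  L0: P0=S P1=I P2=S P3=S  mem[L0]=50
5. P3: store L1 := 2  bus=[BusRdX]  L1: P0=I P1=I P2=I P3=M  mem[L1]=30
6. P0: load  L1  bus=[BusRd,Flush]  L1: P0=S P1=I P2=I P3=S  mem[L1]=2
7. P1: store L0 := 22  bus=[BusRdX]  L0: P0=I P1=M P2=I P3=I  mem[L0]=50
8. P1: load  L0  bus=[-]  L0: P0=I P1=M P2=I P3=I  mem[L0]=50
9. P1: store L0 := 84  bus=[-]  L0: P0=I P1=M P2=I P3=I  mem[L0]=50
10. P0: load  L1  bus=[-]  L1: P0=S P1=I P2=I P3=S  mem[L1]=2
11. P2: load  L0  bus=[BusRd,Flush]  L0: P0=I P1=S P2=S P3=I  mem[L0]=84
12. P1: store L0 := 59  bus=[BusUpgr]  L0: P0=I P1=M P2=I P3=I  mem[L0]=84
13. P3: store L1 := 41  bus=[BusUpgr]  L1: P0=I P1=I P2=I P3=M  mem[L1]=2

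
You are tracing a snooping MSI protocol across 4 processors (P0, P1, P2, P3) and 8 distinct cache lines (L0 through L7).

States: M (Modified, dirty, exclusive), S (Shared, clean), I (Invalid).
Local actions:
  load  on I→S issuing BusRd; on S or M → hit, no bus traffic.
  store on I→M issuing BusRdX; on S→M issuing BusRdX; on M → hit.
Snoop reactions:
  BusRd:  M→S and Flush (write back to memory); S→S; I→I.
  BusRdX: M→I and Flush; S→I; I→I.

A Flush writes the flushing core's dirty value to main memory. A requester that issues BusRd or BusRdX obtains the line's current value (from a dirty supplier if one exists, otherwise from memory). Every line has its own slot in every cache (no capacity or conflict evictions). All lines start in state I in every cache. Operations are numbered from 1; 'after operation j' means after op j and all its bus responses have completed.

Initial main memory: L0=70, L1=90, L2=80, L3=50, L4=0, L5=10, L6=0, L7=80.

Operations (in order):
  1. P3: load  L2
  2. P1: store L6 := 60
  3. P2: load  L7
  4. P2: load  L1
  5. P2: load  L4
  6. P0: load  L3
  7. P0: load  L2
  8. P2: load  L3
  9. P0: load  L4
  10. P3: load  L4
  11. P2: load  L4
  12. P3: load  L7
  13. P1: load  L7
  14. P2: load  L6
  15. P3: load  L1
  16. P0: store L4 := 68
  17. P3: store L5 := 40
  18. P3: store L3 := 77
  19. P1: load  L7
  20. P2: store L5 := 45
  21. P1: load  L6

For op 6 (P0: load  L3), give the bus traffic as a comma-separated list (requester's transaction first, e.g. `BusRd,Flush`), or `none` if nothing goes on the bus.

[1] P3: load  L2 | P0:I, P1:I, P2:I, P3:S(80) | bus: BusRd
[2] P1: store L6 := 60 | P0:I, P1:M(60), P2:I, P3:I | bus: BusRdX
[3] P2: load  L7 | P0:I, P1:I, P2:S(80), P3:I | bus: BusRd
[4] P2: load  L1 | P0:I, P1:I, P2:S(90), P3:I | bus: BusRd
[5] P2: load  L4 | P0:I, P1:I, P2:S(0), P3:I | bus: BusRd
[6] P0: load  L3 | P0:S(50), P1:I, P2:I, P3:I | bus: BusRd
[7] P0: load  L2 | P0:S(80), P1:I, P2:I, P3:S(80) | bus: BusRd
[8] P2: load  L3 | P0:S(50), P1:I, P2:S(50), P3:I | bus: BusRd
[9] P0: load  L4 | P0:S(0), P1:I, P2:S(0), P3:I | bus: BusRd
[10] P3: load  L4 | P0:S(0), P1:I, P2:S(0), P3:S(0) | bus: BusRd
[11] P2: load  L4 | P0:S(0), P1:I, P2:S(0), P3:S(0) | bus: none
[12] P3: load  L7 | P0:I, P1:I, P2:S(80), P3:S(80) | bus: BusRd
[13] P1: load  L7 | P0:I, P1:S(80), P2:S(80), P3:S(80) | bus: BusRd
[14] P2: load  L6 | P0:I, P1:S(60), P2:S(60), P3:I | bus: BusRd,Flush
[15] P3: load  L1 | P0:I, P1:I, P2:S(90), P3:S(90) | bus: BusRd
[16] P0: store L4 := 68 | P0:M(68), P1:I, P2:I, P3:I | bus: BusRdX
[17] P3: store L5 := 40 | P0:I, P1:I, P2:I, P3:M(40) | bus: BusRdX
[18] P3: store L3 := 77 | P0:I, P1:I, P2:I, P3:M(77) | bus: BusRdX
[19] P1: load  L7 | P0:I, P1:S(80), P2:S(80), P3:S(80) | bus: none
[20] P2: store L5 := 45 | P0:I, P1:I, P2:M(45), P3:I | bus: BusRdX,Flush
[21] P1: load  L6 | P0:I, P1:S(60), P2:S(60), P3:I | bus: none

bus = BusRd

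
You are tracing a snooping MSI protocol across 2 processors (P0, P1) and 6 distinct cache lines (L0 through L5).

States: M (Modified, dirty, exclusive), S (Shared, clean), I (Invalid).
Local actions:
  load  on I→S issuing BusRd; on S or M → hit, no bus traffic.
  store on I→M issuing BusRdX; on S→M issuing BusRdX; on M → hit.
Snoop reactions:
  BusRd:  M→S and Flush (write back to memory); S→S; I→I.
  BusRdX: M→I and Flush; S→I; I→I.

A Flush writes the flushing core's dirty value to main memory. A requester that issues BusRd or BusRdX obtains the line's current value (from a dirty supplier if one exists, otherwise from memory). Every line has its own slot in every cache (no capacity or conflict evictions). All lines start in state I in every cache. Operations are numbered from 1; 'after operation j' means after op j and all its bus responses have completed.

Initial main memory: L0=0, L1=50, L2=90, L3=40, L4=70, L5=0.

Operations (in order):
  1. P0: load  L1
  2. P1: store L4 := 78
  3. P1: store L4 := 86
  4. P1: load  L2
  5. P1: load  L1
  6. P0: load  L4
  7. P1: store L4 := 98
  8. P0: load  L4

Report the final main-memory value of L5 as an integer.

memory[L5] = 0

1. P0: load  L1  bus=[BusRd]  L1: P0=S P1=I  mem[L1]=50
2. P1: store L4 := 78  bus=[BusRdX]  L4: P0=I P1=M  mem[L4]=70
3. P1: store L4 := 86  bus=[-]  L4: P0=I P1=M  mem[L4]=70
4. P1: load  L2  bus=[BusRd]  L2: P0=I P1=S  mem[L2]=90
5. P1: load  L1  bus=[BusRd]  L1: P0=S P1=S  mem[L1]=50
6. P0: load  L4  bus=[BusRd,Flush]  L4: P0=S P1=S  mem[L4]=86
7. P1: store L4 := 98  bus=[BusRdX]  L4: P0=I P1=M  mem[L4]=86
8. P0: load  L4  bus=[BusRd,Flush]  L4: P0=S P1=S  mem[L4]=98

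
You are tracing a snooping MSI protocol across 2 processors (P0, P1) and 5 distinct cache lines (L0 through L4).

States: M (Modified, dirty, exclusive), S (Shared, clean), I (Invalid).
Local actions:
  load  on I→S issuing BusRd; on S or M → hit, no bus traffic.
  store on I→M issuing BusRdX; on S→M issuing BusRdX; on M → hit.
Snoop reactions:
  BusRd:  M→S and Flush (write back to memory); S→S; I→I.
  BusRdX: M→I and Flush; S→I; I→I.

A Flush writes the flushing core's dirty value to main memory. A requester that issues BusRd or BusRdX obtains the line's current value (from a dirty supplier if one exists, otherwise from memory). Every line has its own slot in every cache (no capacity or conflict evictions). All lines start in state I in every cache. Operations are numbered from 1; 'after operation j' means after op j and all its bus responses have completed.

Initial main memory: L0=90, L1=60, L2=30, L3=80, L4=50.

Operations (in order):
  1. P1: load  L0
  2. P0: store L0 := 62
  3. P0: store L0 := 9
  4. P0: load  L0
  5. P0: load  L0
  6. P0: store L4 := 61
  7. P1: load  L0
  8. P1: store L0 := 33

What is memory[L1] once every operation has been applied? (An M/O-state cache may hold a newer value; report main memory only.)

memory[L1] = 60

step 1: P1: load  L0  ⟶  IS  (L0)  txn=BusRd  M[L0]=90
step 2: P0: store L0 := 62  ⟶  MI  (L0)  txn=BusRdX  M[L0]=90
step 3: P0: store L0 := 9  ⟶  MI  (L0)  txn=∅  M[L0]=90
step 4: P0: load  L0  ⟶  MI  (L0)  txn=∅  M[L0]=90
step 5: P0: load  L0  ⟶  MI  (L0)  txn=∅  M[L0]=90
step 6: P0: store L4 := 61  ⟶  MI  (L4)  txn=BusRdX  M[L4]=50
step 7: P1: load  L0  ⟶  SS  (L0)  txn=BusRd+Flush  M[L0]=9
step 8: P1: store L0 := 33  ⟶  IM  (L0)  txn=BusRdX  M[L0]=9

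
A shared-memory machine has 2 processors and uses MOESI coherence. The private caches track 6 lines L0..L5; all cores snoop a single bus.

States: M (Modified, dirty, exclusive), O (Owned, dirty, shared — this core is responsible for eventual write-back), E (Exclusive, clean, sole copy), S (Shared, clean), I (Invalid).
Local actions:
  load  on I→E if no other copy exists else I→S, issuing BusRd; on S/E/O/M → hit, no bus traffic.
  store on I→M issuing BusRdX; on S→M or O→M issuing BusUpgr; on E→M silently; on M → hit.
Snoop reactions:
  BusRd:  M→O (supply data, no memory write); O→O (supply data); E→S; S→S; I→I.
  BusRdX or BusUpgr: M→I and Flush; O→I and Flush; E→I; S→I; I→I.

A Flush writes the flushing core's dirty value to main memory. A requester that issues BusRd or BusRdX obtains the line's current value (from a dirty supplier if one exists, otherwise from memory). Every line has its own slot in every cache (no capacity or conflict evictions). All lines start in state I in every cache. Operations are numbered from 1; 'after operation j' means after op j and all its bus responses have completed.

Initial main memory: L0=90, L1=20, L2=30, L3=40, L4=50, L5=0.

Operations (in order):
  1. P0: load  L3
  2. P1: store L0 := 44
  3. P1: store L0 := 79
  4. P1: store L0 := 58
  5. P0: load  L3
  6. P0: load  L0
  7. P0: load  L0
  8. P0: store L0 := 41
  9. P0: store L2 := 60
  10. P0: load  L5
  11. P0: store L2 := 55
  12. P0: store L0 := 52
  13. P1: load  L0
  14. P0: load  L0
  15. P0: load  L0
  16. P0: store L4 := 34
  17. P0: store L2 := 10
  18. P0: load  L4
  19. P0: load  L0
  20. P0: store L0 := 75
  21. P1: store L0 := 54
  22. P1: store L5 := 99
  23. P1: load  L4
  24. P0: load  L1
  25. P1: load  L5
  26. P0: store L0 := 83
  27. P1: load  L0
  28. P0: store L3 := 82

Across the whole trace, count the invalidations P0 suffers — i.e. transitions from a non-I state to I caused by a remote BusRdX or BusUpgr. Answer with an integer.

invalidations = 2

step 1: P0: load  L3  ⟶  EI  (L3)  txn=BusRd  M[L3]=40
step 2: P1: store L0 := 44  ⟶  IM  (L0)  txn=BusRdX  M[L0]=90
step 3: P1: store L0 := 79  ⟶  IM  (L0)  txn=∅  M[L0]=90
step 4: P1: store L0 := 58  ⟶  IM  (L0)  txn=∅  M[L0]=90
step 5: P0: load  L3  ⟶  EI  (L3)  txn=∅  M[L3]=40
step 6: P0: load  L0  ⟶  SO  (L0)  txn=BusRd  M[L0]=90
step 7: P0: load  L0  ⟶  SO  (L0)  txn=∅  M[L0]=90
step 8: P0: store L0 := 41  ⟶  MI  (L0)  txn=BusUpgr+Flush  M[L0]=58
step 9: P0: store L2 := 60  ⟶  MI  (L2)  txn=BusRdX  M[L2]=30
step 10: P0: load  L5  ⟶  EI  (L5)  txn=BusRd  M[L5]=0
step 11: P0: store L2 := 55  ⟶  MI  (L2)  txn=∅  M[L2]=30
step 12: P0: store L0 := 52  ⟶  MI  (L0)  txn=∅  M[L0]=58
step 13: P1: load  L0  ⟶  OS  (L0)  txn=BusRd  M[L0]=58
step 14: P0: load  L0  ⟶  OS  (L0)  txn=∅  M[L0]=58
step 15: P0: load  L0  ⟶  OS  (L0)  txn=∅  M[L0]=58
step 16: P0: store L4 := 34  ⟶  MI  (L4)  txn=BusRdX  M[L4]=50
step 17: P0: store L2 := 10  ⟶  MI  (L2)  txn=∅  M[L2]=30
step 18: P0: load  L4  ⟶  MI  (L4)  txn=∅  M[L4]=50
step 19: P0: load  L0  ⟶  OS  (L0)  txn=∅  M[L0]=58
step 20: P0: store L0 := 75  ⟶  MI  (L0)  txn=BusUpgr  M[L0]=58
step 21: P1: store L0 := 54  ⟶  IM  (L0)  txn=BusRdX+Flush  M[L0]=75
step 22: P1: store L5 := 99  ⟶  IM  (L5)  txn=BusRdX  M[L5]=0
step 23: P1: load  L4  ⟶  OS  (L4)  txn=BusRd  M[L4]=50
step 24: P0: load  L1  ⟶  EI  (L1)  txn=BusRd  M[L1]=20
step 25: P1: load  L5  ⟶  IM  (L5)  txn=∅  M[L5]=0
step 26: P0: store L0 := 83  ⟶  MI  (L0)  txn=BusRdX+Flush  M[L0]=54
step 27: P1: load  L0  ⟶  OS  (L0)  txn=BusRd  M[L0]=54
step 28: P0: store L3 := 82  ⟶  MI  (L3)  txn=∅  M[L3]=40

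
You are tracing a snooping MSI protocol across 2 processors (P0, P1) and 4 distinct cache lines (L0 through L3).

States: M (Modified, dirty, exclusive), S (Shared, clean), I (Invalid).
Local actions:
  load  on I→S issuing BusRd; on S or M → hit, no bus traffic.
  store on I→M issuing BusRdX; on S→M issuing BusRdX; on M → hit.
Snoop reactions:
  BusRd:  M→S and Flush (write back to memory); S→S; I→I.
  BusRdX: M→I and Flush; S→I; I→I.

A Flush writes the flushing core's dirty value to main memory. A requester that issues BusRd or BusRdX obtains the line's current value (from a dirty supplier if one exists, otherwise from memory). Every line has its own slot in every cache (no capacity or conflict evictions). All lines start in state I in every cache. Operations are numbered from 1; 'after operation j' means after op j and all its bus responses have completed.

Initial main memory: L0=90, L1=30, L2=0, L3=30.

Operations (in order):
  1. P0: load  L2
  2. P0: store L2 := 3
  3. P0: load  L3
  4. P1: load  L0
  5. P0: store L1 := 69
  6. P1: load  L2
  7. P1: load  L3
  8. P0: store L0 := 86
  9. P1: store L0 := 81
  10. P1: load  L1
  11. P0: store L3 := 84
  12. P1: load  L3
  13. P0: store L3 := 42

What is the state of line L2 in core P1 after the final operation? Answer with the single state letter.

state = S

step 1: P0: load  L2  ⟶  SI  (L2)  txn=BusRd  M[L2]=0
step 2: P0: store L2 := 3  ⟶  MI  (L2)  txn=BusRdX  M[L2]=0
step 3: P0: load  L3  ⟶  SI  (L3)  txn=BusRd  M[L3]=30
step 4: P1: load  L0  ⟶  IS  (L0)  txn=BusRd  M[L0]=90
step 5: P0: store L1 := 69  ⟶  MI  (L1)  txn=BusRdX  M[L1]=30
step 6: P1: load  L2  ⟶  SS  (L2)  txn=BusRd+Flush  M[L2]=3
step 7: P1: load  L3  ⟶  SS  (L3)  txn=BusRd  M[L3]=30
step 8: P0: store L0 := 86  ⟶  MI  (L0)  txn=BusRdX  M[L0]=90
step 9: P1: store L0 := 81  ⟶  IM  (L0)  txn=BusRdX+Flush  M[L0]=86
step 10: P1: load  L1  ⟶  SS  (L1)  txn=BusRd+Flush  M[L1]=69
step 11: P0: store L3 := 84  ⟶  MI  (L3)  txn=BusRdX  M[L3]=30
step 12: P1: load  L3  ⟶  SS  (L3)  txn=BusRd+Flush  M[L3]=84
step 13: P0: store L3 := 42  ⟶  MI  (L3)  txn=BusRdX  M[L3]=84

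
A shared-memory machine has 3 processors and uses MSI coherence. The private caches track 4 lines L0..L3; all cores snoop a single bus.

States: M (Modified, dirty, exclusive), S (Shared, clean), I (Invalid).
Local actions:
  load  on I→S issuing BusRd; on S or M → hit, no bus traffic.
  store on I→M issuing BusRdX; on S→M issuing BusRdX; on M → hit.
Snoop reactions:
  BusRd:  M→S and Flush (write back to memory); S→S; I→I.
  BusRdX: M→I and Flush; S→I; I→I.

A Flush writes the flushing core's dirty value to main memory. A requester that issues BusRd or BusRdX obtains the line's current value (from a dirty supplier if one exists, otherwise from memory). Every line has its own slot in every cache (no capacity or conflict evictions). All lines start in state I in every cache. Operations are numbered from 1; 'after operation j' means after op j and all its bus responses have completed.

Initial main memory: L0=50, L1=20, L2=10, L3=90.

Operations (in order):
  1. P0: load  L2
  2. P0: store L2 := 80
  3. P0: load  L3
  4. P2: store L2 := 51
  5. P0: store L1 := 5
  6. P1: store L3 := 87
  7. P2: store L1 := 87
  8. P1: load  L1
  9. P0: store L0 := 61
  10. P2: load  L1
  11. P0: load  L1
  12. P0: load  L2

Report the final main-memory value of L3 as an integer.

  op1 P0: load  L2 → S/I/I on L2; bus BusRd; mem=10
  op2 P0: store L2 := 80 → M/I/I on L2; bus BusRdX; mem=10
  op3 P0: load  L3 → S/I/I on L3; bus BusRd; mem=90
  op4 P2: store L2 := 51 → I/I/M on L2; bus BusRdX Flush; mem=80
  op5 P0: store L1 := 5 → M/I/I on L1; bus BusRdX; mem=20
  op6 P1: store L3 := 87 → I/M/I on L3; bus BusRdX; mem=90
  op7 P2: store L1 := 87 → I/I/M on L1; bus BusRdX Flush; mem=5
  op8 P1: load  L1 → I/S/S on L1; bus BusRd Flush; mem=87
  op9 P0: store L0 := 61 → M/I/I on L0; bus BusRdX; mem=50
  op10 P2: load  L1 → I/S/S on L1; bus (none); mem=87
  op11 P0: load  L1 → S/S/S on L1; bus BusRd; mem=87
  op12 P0: load  L2 → S/I/S on L2; bus BusRd Flush; mem=51

memory[L3] = 90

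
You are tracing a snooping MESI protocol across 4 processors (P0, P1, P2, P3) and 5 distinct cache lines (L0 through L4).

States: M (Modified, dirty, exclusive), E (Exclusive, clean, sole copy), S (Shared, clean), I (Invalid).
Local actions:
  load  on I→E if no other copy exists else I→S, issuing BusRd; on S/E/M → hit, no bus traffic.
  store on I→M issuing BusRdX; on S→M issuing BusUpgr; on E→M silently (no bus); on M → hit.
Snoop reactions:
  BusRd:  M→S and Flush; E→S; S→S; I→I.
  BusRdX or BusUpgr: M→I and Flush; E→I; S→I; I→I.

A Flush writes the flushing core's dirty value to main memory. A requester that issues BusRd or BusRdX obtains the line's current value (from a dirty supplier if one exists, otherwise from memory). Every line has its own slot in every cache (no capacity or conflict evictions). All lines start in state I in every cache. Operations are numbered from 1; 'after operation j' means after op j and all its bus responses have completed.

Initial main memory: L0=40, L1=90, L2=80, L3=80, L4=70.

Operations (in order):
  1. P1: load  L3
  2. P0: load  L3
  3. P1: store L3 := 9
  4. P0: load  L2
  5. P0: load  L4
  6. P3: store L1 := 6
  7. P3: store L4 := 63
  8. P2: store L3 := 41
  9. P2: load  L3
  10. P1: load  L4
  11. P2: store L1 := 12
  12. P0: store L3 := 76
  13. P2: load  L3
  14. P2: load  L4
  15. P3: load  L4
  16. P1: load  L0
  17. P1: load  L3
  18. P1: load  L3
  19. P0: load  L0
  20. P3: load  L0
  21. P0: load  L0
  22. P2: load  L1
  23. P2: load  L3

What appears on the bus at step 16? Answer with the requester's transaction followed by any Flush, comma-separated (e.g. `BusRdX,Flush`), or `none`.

step 1: P1: load  L3  ⟶  IEII  (L3)  txn=BusRd  M[L3]=80
step 2: P0: load  L3  ⟶  SSII  (L3)  txn=BusRd  M[L3]=80
step 3: P1: store L3 := 9  ⟶  IMII  (L3)  txn=BusUpgr  M[L3]=80
step 4: P0: load  L2  ⟶  EIII  (L2)  txn=BusRd  M[L2]=80
step 5: P0: load  L4  ⟶  EIII  (L4)  txn=BusRd  M[L4]=70
step 6: P3: store L1 := 6  ⟶  IIIM  (L1)  txn=BusRdX  M[L1]=90
step 7: P3: store L4 := 63  ⟶  IIIM  (L4)  txn=BusRdX  M[L4]=70
step 8: P2: store L3 := 41  ⟶  IIMI  (L3)  txn=BusRdX+Flush  M[L3]=9
step 9: P2: load  L3  ⟶  IIMI  (L3)  txn=∅  M[L3]=9
step 10: P1: load  L4  ⟶  ISIS  (L4)  txn=BusRd+Flush  M[L4]=63
step 11: P2: store L1 := 12  ⟶  IIMI  (L1)  txn=BusRdX+Flush  M[L1]=6
step 12: P0: store L3 := 76  ⟶  MIII  (L3)  txn=BusRdX+Flush  M[L3]=41
step 13: P2: load  L3  ⟶  SISI  (L3)  txn=BusRd+Flush  M[L3]=76
step 14: P2: load  L4  ⟶  ISSS  (L4)  txn=BusRd  M[L4]=63
step 15: P3: load  L4  ⟶  ISSS  (L4)  txn=∅  M[L4]=63
step 16: P1: load  L0  ⟶  IEII  (L0)  txn=BusRd  M[L0]=40
step 17: P1: load  L3  ⟶  SSSI  (L3)  txn=BusRd  M[L3]=76
step 18: P1: load  L3  ⟶  SSSI  (L3)  txn=∅  M[L3]=76
step 19: P0: load  L0  ⟶  SSII  (L0)  txn=BusRd  M[L0]=40
step 20: P3: load  L0  ⟶  SSIS  (L0)  txn=BusRd  M[L0]=40
step 21: P0: load  L0  ⟶  SSIS  (L0)  txn=∅  M[L0]=40
step 22: P2: load  L1  ⟶  IIMI  (L1)  txn=∅  M[L1]=6
step 23: P2: load  L3  ⟶  SSSI  (L3)  txn=∅  M[L3]=76

bus = BusRd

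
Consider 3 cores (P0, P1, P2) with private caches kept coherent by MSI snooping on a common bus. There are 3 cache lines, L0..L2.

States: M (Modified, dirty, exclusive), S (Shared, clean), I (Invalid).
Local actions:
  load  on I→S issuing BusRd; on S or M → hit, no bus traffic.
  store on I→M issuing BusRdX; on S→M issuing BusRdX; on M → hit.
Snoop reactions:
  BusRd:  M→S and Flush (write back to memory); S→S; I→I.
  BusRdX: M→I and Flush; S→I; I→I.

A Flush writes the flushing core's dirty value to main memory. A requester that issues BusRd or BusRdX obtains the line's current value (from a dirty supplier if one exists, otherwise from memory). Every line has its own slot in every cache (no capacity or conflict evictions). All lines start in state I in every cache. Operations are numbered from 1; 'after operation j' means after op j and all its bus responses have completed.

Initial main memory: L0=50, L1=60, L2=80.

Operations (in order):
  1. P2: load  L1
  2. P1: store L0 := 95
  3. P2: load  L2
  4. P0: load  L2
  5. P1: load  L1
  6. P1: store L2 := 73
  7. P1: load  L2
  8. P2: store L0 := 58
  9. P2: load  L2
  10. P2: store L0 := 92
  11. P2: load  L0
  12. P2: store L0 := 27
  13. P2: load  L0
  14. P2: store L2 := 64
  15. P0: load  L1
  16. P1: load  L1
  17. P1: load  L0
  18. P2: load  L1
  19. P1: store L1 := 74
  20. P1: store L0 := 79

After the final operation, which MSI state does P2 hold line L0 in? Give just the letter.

[1] P2: load  L1 | P0:I, P1:I, P2:S(60) | bus: BusRd
[2] P1: store L0 := 95 | P0:I, P1:M(95), P2:I | bus: BusRdX
[3] P2: load  L2 | P0:I, P1:I, P2:S(80) | bus: BusRd
[4] P0: load  L2 | P0:S(80), P1:I, P2:S(80) | bus: BusRd
[5] P1: load  L1 | P0:I, P1:S(60), P2:S(60) | bus: BusRd
[6] P1: store L2 := 73 | P0:I, P1:M(73), P2:I | bus: BusRdX
[7] P1: load  L2 | P0:I, P1:M(73), P2:I | bus: none
[8] P2: store L0 := 58 | P0:I, P1:I, P2:M(58) | bus: BusRdX,Flush
[9] P2: load  L2 | P0:I, P1:S(73), P2:S(73) | bus: BusRd,Flush
[10] P2: store L0 := 92 | P0:I, P1:I, P2:M(92) | bus: none
[11] P2: load  L0 | P0:I, P1:I, P2:M(92) | bus: none
[12] P2: store L0 := 27 | P0:I, P1:I, P2:M(27) | bus: none
[13] P2: load  L0 | P0:I, P1:I, P2:M(27) | bus: none
[14] P2: store L2 := 64 | P0:I, P1:I, P2:M(64) | bus: BusRdX
[15] P0: load  L1 | P0:S(60), P1:S(60), P2:S(60) | bus: BusRd
[16] P1: load  L1 | P0:S(60), P1:S(60), P2:S(60) | bus: none
[17] P1: load  L0 | P0:I, P1:S(27), P2:S(27) | bus: BusRd,Flush
[18] P2: load  L1 | P0:S(60), P1:S(60), P2:S(60) | bus: none
[19] P1: store L1 := 74 | P0:I, P1:M(74), P2:I | bus: BusRdX
[20] P1: store L0 := 79 | P0:I, P1:M(79), P2:I | bus: BusRdX

state = I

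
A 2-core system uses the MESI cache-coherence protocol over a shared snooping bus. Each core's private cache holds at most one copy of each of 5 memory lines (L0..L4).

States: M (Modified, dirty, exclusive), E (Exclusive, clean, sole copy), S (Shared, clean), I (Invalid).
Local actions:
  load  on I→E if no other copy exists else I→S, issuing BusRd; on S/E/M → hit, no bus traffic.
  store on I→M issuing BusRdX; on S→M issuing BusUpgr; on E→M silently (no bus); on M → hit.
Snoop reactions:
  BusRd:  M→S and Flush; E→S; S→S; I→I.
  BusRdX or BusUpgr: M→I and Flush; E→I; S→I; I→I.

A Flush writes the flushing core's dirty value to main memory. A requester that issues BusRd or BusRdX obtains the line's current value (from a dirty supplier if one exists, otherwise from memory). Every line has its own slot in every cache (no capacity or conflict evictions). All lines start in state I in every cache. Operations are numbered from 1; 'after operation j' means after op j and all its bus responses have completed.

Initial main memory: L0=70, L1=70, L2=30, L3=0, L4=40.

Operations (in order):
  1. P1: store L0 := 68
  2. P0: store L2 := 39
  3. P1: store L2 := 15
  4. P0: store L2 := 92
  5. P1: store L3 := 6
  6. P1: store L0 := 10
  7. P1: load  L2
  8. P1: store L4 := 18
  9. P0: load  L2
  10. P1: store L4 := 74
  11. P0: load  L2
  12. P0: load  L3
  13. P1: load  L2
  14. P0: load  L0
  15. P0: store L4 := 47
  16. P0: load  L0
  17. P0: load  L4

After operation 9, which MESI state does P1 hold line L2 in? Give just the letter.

state = S

step 1: P1: store L0 := 68  ⟶  IM  (L0)  txn=BusRdX  M[L0]=70
step 2: P0: store L2 := 39  ⟶  MI  (L2)  txn=BusRdX  M[L2]=30
step 3: P1: store L2 := 15  ⟶  IM  (L2)  txn=BusRdX+Flush  M[L2]=39
step 4: P0: store L2 := 92  ⟶  MI  (L2)  txn=BusRdX+Flush  M[L2]=15
step 5: P1: store L3 := 6  ⟶  IM  (L3)  txn=BusRdX  M[L3]=0
step 6: P1: store L0 := 10  ⟶  IM  (L0)  txn=∅  M[L0]=70
step 7: P1: load  L2  ⟶  SS  (L2)  txn=BusRd+Flush  M[L2]=92
step 8: P1: store L4 := 18  ⟶  IM  (L4)  txn=BusRdX  M[L4]=40
step 9: P0: load  L2  ⟶  SS  (L2)  txn=∅  M[L2]=92
step 10: P1: store L4 := 74  ⟶  IM  (L4)  txn=∅  M[L4]=40
step 11: P0: load  L2  ⟶  SS  (L2)  txn=∅  M[L2]=92
step 12: P0: load  L3  ⟶  SS  (L3)  txn=BusRd+Flush  M[L3]=6
step 13: P1: load  L2  ⟶  SS  (L2)  txn=∅  M[L2]=92
step 14: P0: load  L0  ⟶  SS  (L0)  txn=BusRd+Flush  M[L0]=10
step 15: P0: store L4 := 47  ⟶  MI  (L4)  txn=BusRdX+Flush  M[L4]=74
step 16: P0: load  L0  ⟶  SS  (L0)  txn=∅  M[L0]=10
step 17: P0: load  L4  ⟶  MI  (L4)  txn=∅  M[L4]=74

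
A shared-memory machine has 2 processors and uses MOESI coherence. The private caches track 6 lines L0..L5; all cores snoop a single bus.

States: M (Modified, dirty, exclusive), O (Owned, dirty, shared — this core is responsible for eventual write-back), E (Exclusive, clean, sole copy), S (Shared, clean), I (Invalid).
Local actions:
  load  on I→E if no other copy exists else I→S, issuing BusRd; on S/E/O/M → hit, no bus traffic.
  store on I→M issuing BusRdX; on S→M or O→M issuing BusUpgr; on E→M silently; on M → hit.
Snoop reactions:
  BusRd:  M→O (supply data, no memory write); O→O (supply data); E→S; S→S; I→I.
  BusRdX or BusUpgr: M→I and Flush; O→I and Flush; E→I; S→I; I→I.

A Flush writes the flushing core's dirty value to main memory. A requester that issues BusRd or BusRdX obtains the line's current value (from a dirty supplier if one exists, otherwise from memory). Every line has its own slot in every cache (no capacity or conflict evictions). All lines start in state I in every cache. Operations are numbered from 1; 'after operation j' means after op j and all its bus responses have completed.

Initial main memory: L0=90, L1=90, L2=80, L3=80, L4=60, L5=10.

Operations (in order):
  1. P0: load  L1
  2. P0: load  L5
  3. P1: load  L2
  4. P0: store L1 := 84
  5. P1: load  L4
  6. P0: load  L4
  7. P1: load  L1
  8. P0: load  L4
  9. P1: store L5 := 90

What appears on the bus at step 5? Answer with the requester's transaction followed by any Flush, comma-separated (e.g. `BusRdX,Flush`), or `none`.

  op1 P0: load  L1 → E/I on L1; bus BusRd; mem=90
  op2 P0: load  L5 → E/I on L5; bus BusRd; mem=10
  op3 P1: load  L2 → I/E on L2; bus BusRd; mem=80
  op4 P0: store L1 := 84 → M/I on L1; bus (none); mem=90
  op5 P1: load  L4 → I/E on L4; bus BusRd; mem=60
  op6 P0: load  L4 → S/S on L4; bus BusRd; mem=60
  op7 P1: load  L1 → O/S on L1; bus BusRd; mem=90
  op8 P0: load  L4 → S/S on L4; bus (none); mem=60
  op9 P1: store L5 := 90 → I/M on L5; bus BusRdX; mem=10

bus = BusRd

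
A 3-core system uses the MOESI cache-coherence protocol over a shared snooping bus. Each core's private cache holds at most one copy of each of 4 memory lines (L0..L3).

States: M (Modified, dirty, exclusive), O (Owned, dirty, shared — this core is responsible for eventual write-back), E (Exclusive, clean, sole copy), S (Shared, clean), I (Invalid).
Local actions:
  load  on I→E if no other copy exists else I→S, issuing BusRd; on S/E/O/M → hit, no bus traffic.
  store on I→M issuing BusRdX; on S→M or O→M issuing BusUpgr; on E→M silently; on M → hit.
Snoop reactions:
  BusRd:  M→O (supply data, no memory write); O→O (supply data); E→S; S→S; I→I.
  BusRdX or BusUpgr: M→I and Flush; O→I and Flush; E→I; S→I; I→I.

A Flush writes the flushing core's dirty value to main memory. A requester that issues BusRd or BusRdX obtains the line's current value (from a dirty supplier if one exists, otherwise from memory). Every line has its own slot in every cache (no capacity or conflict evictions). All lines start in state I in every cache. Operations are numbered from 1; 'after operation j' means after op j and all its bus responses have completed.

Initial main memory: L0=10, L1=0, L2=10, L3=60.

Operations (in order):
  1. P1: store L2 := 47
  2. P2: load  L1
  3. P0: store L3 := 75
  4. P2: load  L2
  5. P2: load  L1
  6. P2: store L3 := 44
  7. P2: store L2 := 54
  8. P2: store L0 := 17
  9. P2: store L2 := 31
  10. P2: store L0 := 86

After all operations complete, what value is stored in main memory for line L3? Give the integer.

memory[L3] = 75

1. P1: store L2 := 47  bus=[BusRdX]  L2: P0=I P1=M P2=I  mem[L2]=10
2. P2: load  L1  bus=[BusRd]  L1: P0=I P1=I P2=E  mem[L1]=0
3. P0: store L3 := 75  bus=[BusRdX]  L3: P0=M P1=I P2=I  mem[L3]=60
4. P2: load  L2  bus=[BusRd]  L2: P0=I P1=O P2=S  mem[L2]=10
5. P2: load  L1  bus=[-]  L1: P0=I P1=I P2=E  mem[L1]=0
6. P2: store L3 := 44  bus=[BusRdX,Flush]  L3: P0=I P1=I P2=M  mem[L3]=75
7. P2: store L2 := 54  bus=[BusUpgr,Flush]  L2: P0=I P1=I P2=M  mem[L2]=47
8. P2: store L0 := 17  bus=[BusRdX]  L0: P0=I P1=I P2=M  mem[L0]=10
9. P2: store L2 := 31  bus=[-]  L2: P0=I P1=I P2=M  mem[L2]=47
10. P2: store L0 := 86  bus=[-]  L0: P0=I P1=I P2=M  mem[L0]=10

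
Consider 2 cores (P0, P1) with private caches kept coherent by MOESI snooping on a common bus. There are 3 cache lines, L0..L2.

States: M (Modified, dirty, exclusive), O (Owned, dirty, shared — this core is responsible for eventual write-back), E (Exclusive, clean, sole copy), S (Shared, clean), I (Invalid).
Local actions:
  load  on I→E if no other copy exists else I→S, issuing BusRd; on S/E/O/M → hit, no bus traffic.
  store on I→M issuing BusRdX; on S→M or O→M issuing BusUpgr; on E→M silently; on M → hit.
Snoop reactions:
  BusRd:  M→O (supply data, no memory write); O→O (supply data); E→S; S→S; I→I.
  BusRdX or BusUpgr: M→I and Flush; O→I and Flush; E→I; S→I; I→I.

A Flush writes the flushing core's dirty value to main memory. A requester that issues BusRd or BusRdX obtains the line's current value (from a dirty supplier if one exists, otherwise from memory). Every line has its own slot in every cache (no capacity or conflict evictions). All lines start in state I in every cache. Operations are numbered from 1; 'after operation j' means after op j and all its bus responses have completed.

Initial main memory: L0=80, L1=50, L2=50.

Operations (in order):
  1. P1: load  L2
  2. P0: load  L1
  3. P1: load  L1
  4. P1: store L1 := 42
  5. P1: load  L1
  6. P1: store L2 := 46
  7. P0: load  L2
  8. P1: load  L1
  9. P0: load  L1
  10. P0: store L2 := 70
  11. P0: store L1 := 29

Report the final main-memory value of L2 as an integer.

[1] P1: load  L2 | P0:I, P1:E(50) | bus: BusRd
[2] P0: load  L1 | P0:E(50), P1:I | bus: BusRd
[3] P1: load  L1 | P0:S(50), P1:S(50) | bus: BusRd
[4] P1: store L1 := 42 | P0:I, P1:M(42) | bus: BusUpgr
[5] P1: load  L1 | P0:I, P1:M(42) | bus: none
[6] P1: store L2 := 46 | P0:I, P1:M(46) | bus: none
[7] P0: load  L2 | P0:S(46), P1:O(46) | bus: BusRd
[8] P1: load  L1 | P0:I, P1:M(42) | bus: none
[9] P0: load  L1 | P0:S(42), P1:O(42) | bus: BusRd
[10] P0: store L2 := 70 | P0:M(70), P1:I | bus: BusUpgr,Flush
[11] P0: store L1 := 29 | P0:M(29), P1:I | bus: BusUpgr,Flush

memory[L2] = 46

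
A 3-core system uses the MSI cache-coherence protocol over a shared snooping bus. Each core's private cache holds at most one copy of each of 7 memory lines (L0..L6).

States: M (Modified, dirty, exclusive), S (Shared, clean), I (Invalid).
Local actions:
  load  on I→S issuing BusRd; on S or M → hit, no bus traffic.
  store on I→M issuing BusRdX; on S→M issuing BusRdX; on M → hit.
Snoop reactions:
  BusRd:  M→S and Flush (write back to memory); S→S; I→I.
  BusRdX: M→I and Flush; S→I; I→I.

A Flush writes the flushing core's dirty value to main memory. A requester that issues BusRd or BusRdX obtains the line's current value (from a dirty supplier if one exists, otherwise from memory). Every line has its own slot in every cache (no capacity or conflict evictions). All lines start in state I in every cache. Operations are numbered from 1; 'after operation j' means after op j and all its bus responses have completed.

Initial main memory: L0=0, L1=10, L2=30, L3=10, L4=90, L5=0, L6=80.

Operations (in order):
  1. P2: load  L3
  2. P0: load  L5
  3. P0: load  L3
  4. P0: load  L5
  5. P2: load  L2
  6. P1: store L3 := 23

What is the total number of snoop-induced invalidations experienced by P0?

step 1: P2: load  L3  ⟶  IIS  (L3)  txn=BusRd  M[L3]=10
step 2: P0: load  L5  ⟶  SII  (L5)  txn=BusRd  M[L5]=0
step 3: P0: load  L3  ⟶  SIS  (L3)  txn=BusRd  M[L3]=10
step 4: P0: load  L5  ⟶  SII  (L5)  txn=∅  M[L5]=0
step 5: P2: load  L2  ⟶  IIS  (L2)  txn=BusRd  M[L2]=30
step 6: P1: store L3 := 23  ⟶  IMI  (L3)  txn=BusRdX  M[L3]=10

invalidations = 1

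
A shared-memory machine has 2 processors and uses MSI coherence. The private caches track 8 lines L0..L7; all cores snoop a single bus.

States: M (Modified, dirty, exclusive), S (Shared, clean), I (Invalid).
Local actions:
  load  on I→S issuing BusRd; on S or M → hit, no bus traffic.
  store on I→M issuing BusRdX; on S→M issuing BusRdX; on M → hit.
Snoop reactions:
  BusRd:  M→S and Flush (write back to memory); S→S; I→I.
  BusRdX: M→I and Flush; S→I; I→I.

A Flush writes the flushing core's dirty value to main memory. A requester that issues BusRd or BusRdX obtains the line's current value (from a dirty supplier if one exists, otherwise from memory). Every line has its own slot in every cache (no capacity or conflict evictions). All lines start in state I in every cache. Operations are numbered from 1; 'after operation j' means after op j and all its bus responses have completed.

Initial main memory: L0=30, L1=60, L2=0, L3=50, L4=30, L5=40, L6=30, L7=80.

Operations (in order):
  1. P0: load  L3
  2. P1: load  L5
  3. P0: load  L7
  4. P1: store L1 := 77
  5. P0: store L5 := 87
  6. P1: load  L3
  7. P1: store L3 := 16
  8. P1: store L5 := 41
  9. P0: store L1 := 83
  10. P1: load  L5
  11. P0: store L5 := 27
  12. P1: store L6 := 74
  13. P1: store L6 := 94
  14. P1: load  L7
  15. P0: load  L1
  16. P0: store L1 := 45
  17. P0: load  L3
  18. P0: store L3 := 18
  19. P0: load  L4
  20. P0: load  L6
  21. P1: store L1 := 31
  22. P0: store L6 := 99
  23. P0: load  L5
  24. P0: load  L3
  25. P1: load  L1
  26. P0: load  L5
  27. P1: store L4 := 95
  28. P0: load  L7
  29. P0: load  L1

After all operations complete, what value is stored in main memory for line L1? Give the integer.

1. P0: load  L3  bus=[BusRd]  L3: P0=S P1=I  mem[L3]=50
2. P1: load  L5  bus=[BusRd]  L5: P0=I P1=S  mem[L5]=40
3. P0: load  L7  bus=[BusRd]  L7: P0=S P1=I  mem[L7]=80
4. P1: store L1 := 77  bus=[BusRdX]  L1: P0=I P1=M  mem[L1]=60
5. P0: store L5 := 87  bus=[BusRdX]  L5: P0=M P1=I  mem[L5]=40
6. P1: load  L3  bus=[BusRd]  L3: P0=S P1=S  mem[L3]=50
7. P1: store L3 := 16  bus=[BusRdX]  L3: P0=I P1=M  mem[L3]=50
8. P1: store L5 := 41  bus=[BusRdX,Flush]  L5: P0=I P1=M  mem[L5]=87
9. P0: store L1 := 83  bus=[BusRdX,Flush]  L1: P0=M P1=I  mem[L1]=77
10. P1: load  L5  bus=[-]  L5: P0=I P1=M  mem[L5]=87
11. P0: store L5 := 27  bus=[BusRdX,Flush]  L5: P0=M P1=I  mem[L5]=41
12. P1: store L6 := 74  bus=[BusRdX]  L6: P0=I P1=M  mem[L6]=30
13. P1: store L6 := 94  bus=[-]  L6: P0=I P1=M  mem[L6]=30
14. P1: load  L7  bus=[BusRd]  L7: P0=S P1=S  mem[L7]=80
15. P0: load  L1  bus=[-]  L1: P0=M P1=I  mem[L1]=77
16. P0: store L1 := 45  bus=[-]  L1: P0=M P1=I  mem[L1]=77
17. P0: load  L3  bus=[BusRd,Flush]  L3: P0=S P1=S  mem[L3]=16
18. P0: store L3 := 18  bus=[BusRdX]  L3: P0=M P1=I  mem[L3]=16
19. P0: load  L4  bus=[BusRd]  L4: P0=S P1=I  mem[L4]=30
20. P0: load  L6  bus=[BusRd,Flush]  L6: P0=S P1=S  mem[L6]=94
21. P1: store L1 := 31  bus=[BusRdX,Flush]  L1: P0=I P1=M  mem[L1]=45
22. P0: store L6 := 99  bus=[BusRdX]  L6: P0=M P1=I  mem[L6]=94
23. P0: load  L5  bus=[-]  L5: P0=M P1=I  mem[L5]=41
24. P0: load  L3  bus=[-]  L3: P0=M P1=I  mem[L3]=16
25. P1: load  L1  bus=[-]  L1: P0=I P1=M  mem[L1]=45
26. P0: load  L5  bus=[-]  L5: P0=M P1=I  mem[L5]=41
27. P1: store L4 := 95  bus=[BusRdX]  L4: P0=I P1=M  mem[L4]=30
28. P0: load  L7  bus=[-]  L7: P0=S P1=S  mem[L7]=80
29. P0: load  L1  bus=[BusRd,Flush]  L1: P0=S P1=S  mem[L1]=31

memory[L1] = 31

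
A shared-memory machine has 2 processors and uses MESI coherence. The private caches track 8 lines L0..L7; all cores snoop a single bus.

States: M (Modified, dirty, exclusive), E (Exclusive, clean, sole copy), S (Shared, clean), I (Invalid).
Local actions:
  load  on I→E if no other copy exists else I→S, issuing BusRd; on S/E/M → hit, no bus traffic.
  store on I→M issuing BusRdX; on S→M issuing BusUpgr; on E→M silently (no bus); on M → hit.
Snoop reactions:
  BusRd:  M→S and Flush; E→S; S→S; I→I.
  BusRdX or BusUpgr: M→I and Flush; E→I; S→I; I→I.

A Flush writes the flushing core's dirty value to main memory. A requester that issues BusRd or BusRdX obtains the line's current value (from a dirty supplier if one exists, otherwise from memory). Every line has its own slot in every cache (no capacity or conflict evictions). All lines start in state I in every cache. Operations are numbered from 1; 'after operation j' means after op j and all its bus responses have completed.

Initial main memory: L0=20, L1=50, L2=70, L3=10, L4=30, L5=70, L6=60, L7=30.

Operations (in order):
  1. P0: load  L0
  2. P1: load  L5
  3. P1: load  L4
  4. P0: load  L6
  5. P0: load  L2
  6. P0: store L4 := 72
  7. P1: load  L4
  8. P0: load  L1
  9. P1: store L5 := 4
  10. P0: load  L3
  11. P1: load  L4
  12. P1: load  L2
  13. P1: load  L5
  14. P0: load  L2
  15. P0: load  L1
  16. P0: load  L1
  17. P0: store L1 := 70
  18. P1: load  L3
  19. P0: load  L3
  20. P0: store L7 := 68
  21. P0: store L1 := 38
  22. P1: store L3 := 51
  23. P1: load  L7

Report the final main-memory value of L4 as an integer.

  op1 P0: load  L0 → E/I on L0; bus BusRd; mem=20
  op2 P1: load  L5 → I/E on L5; bus BusRd; mem=70
  op3 P1: load  L4 → I/E on L4; bus BusRd; mem=30
  op4 P0: load  L6 → E/I on L6; bus BusRd; mem=60
  op5 P0: load  L2 → E/I on L2; bus BusRd; mem=70
  op6 P0: store L4 := 72 → M/I on L4; bus BusRdX; mem=30
  op7 P1: load  L4 → S/S on L4; bus BusRd Flush; mem=72
  op8 P0: load  L1 → E/I on L1; bus BusRd; mem=50
  op9 P1: store L5 := 4 → I/M on L5; bus (none); mem=70
  op10 P0: load  L3 → E/I on L3; bus BusRd; mem=10
  op11 P1: load  L4 → S/S on L4; bus (none); mem=72
  op12 P1: load  L2 → S/S on L2; bus BusRd; mem=70
  op13 P1: load  L5 → I/M on L5; bus (none); mem=70
  op14 P0: load  L2 → S/S on L2; bus (none); mem=70
  op15 P0: load  L1 → E/I on L1; bus (none); mem=50
  op16 P0: load  L1 → E/I on L1; bus (none); mem=50
  op17 P0: store L1 := 70 → M/I on L1; bus (none); mem=50
  op18 P1: load  L3 → S/S on L3; bus BusRd; mem=10
  op19 P0: load  L3 → S/S on L3; bus (none); mem=10
  op20 P0: store L7 := 68 → M/I on L7; bus BusRdX; mem=30
  op21 P0: store L1 := 38 → M/I on L1; bus (none); mem=50
  op22 P1: store L3 := 51 → I/M on L3; bus BusUpgr; mem=10
  op23 P1: load  L7 → S/S on L7; bus BusRd Flush; mem=68

memory[L4] = 72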